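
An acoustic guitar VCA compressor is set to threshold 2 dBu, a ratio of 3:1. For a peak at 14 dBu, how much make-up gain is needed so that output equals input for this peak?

8 dB

Overshoot 12 dB → 12/3 = 4 dB after compression, so the compressed level is 2 + 4 = 6 dBu.
Make-up = target − compressed = 14 − 6 = 8 dB.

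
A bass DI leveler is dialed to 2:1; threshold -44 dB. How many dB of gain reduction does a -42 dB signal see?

1 dB

Overshoot = -42 − (-44) = 2 dB.
A 2:1 ratio leaves 1 dB of that excess.
GR = overshoot in − overshoot out = 2 − 1 = 1 dB.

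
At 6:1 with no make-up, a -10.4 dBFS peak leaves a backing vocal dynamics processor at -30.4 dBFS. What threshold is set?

-34.4 dBFS

Gain reduction = -10.4 − (-30.4) = 20 dB; output overshoot = GR / (R − 1) = 20 / 5 = 4 dB.
Threshold = output − output overshoot = -30.4 − 4 = -34.4 dBFS.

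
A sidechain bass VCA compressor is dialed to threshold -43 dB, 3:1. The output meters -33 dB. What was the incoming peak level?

That's 10 dB above the -43 dB threshold.
Undo the ratio: input overshoot = 10 × 3 = 30 dB, giving input = -13 dB.

-13 dB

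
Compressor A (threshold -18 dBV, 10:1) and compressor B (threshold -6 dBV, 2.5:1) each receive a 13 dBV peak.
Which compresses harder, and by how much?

A: GR = 31 − 31/10 = 27.9 dB.
B: GR = 19 − 19/2.5 = 11.4 dB.
A reduces 16.5 dB more.

A, by 16.5 dB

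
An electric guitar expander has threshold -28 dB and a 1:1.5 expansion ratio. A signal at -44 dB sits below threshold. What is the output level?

The input is 16 dB below the -28 dB threshold.
A 1:1.5 expander multiplies undershoot by 1.5: 16 × 1.5 = 24 dB below threshold.
Output = -28 − 24 = -52 dB.

-52 dB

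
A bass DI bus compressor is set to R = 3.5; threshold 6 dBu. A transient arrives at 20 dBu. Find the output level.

10 dBu

The input is 14 dB above the 6 dBu threshold.
The 14 dB excess becomes 4 dB after 3.5:1 reduction.
Output = 6 + 4 = 10 dBu.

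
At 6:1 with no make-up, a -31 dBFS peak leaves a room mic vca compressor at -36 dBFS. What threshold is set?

Let T be the threshold. Output overshoot = (input overshoot)/R, so -36 − T = (-31 − T)/6.
6·(-36 − T) = -31 − T → 5·T = -216 − (-31) = -185.
T = -185/5 = -37 dBFS.

-37 dBFS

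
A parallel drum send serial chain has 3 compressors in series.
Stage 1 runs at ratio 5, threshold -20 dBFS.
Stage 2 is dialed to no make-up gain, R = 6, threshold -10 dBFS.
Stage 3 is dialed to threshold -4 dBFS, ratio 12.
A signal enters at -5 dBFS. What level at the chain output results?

-17 dBFS

Stage 1: -5 dBFS is 15 dB over -20 dBFS; at 5:1 that becomes 3 dB over, giving -17 dBFS.
Stage 2: -17 dBFS ≤ -10 dBFS, so stage 2 doesn't engage; output -17 dBFS.
Stage 3: below threshold (-17 ≤ -4); passes unchanged; output -17 dBFS.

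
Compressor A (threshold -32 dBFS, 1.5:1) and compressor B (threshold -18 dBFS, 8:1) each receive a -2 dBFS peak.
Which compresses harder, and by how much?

B, by 4 dB

A: overshoot 30 dB → output overshoot 20 dB → GR 10 dB.
B: overshoot 16 dB → output overshoot 2 dB → GR 14 dB.
B reduces 4 dB more.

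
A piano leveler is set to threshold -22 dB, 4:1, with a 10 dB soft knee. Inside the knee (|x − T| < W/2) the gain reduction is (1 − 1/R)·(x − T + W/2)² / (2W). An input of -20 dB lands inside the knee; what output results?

-21.8375 dB

x − T + W/2 = -20 − (-22) + 5 = 7.
GR = (1 − 1/4) × 7² / 20 = 0.75 × 49 / 20 = 1.8375 dB.
Output = -20 − 1.8375 = -21.8375 dB.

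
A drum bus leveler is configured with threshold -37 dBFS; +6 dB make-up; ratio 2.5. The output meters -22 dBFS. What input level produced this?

-14.5 dBFS

Stripping the +6 dB make-up gives -28 dBFS at the gain stage.
That's 9 dB above the -37 dBFS threshold.
Before 2.5:1 compression the overshoot was 9 × 2.5 = 22.5 dB, so input = -37 + 22.5 = -14.5 dBFS.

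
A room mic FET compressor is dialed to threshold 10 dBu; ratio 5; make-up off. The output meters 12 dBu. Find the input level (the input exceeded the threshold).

That's 2 dB above the 10 dBu threshold.
Input overshoot = R × output overshoot = 10 dB → input = 10 + 10 = 20 dBu.

20 dBu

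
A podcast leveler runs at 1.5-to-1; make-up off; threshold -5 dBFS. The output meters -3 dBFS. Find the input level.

The compressed level sits -3 − (-5) = 2 dB over threshold.
Undo the ratio: input overshoot = 2 × 1.5 = 3 dB, giving input = -2 dBFS.

-2 dBFS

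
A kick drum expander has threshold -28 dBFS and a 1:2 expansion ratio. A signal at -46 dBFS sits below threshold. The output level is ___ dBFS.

Undershoot = (-28) − (-46) = 18 dB.
At 1:2, that expands to 36 dB under threshold.
Output = -28 − 36 = -64 dBFS.

-64 dBFS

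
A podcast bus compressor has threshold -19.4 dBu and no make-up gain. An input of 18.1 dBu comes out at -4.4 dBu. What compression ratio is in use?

2.5:1

Input overshoot = 18.1 − (-19.4) = 37.5 dB; output overshoot = -4.4 − (-19.4) = 15 dB.
Ratio = 37.5 / 15 = 2.5.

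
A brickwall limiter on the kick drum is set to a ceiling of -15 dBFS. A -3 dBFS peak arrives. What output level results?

-15 dBFS

At ∞:1, everything above -15 dBFS is held at the ceiling.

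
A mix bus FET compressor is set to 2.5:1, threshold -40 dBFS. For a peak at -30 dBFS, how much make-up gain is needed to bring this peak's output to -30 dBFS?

Without make-up, output = threshold + overshoot/2.5 = -40 + 4 = -36 dBFS.
Gap to target: 6 dB.

6 dB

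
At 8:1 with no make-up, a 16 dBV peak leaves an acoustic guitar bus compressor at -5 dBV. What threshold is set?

Gain reduction = 16 − (-5) = 21 dB; output overshoot = GR / (R − 1) = 21 / 7 = 3 dB.
Threshold = output − output overshoot = -5 − 3 = -8 dBV.

-8 dBV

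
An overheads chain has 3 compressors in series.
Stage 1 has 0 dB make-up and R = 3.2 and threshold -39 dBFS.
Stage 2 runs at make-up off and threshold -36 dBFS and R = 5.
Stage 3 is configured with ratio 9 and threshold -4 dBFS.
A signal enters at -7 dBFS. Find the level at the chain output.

-34.6 dBFS

Stage 1: -7 dBFS is 32 dB over -39 dBFS; at 3.2:1 that becomes 10 dB over, giving -29 dBFS.
Stage 2: -29 dBFS is 7 dB over -36 dBFS; at 5:1 that becomes 1.4 dB over, giving -34.6 dBFS.
Stage 3: -34.6 dBFS ≤ -4 dBFS, so stage 3 doesn't engage; output -34.6 dBFS.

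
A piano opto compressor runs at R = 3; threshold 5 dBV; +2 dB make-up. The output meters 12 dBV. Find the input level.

20 dBV

Stripping the +2 dB make-up gives 10 dBV at the gain stage.
Post-compression overshoot = 10 − 5 = 5 dB.
Input overshoot = R × output overshoot = 15 dB → input = 5 + 15 = 20 dBV.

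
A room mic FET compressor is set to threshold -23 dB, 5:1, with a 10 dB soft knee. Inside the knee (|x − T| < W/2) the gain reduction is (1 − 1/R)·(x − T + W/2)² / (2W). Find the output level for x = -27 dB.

x − T + W/2 = -27 − (-23) + 5 = 1.
GR = (1 − 1/5) × 1² / 20 = 0.8 × 1 / 20 = 0.04 dB.
Output = -27 − 0.04 = -27.04 dB.

-27.04 dB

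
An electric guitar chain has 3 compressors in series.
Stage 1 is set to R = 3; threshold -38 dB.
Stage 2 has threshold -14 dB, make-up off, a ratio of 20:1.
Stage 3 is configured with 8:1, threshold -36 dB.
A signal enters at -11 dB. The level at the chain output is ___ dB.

-35.125 dB

Stage 1: -11 dB is 27 dB over -38 dB; at 3:1 that becomes 9 dB over, giving -29 dB.
Stage 2: -29 dB is at or below the -14 dB threshold — no compression; output -29 dB.
Stage 3: 7 dB above -36 dB, reduced 8:1 to 0.875 dB above → -35.125 dB.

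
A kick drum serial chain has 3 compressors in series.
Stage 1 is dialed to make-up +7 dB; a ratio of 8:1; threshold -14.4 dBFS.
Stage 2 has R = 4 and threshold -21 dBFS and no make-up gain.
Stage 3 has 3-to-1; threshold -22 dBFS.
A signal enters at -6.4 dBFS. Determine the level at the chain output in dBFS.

Stage 1: overshoot 8 dB → 8/8 = 1 dB → -13.4 dBFS; +7 dB make-up → -6.4 dBFS.
Stage 2: -6.4 dBFS is 14.6 dB over -21 dBFS; at 4:1 that becomes 3.65 dB over, giving -17.35 dBFS.
Stage 3: 4.65 dB above -22 dBFS, reduced 3:1 to 1.55 dB above → -20.45 dBFS.

-20.45 dBFS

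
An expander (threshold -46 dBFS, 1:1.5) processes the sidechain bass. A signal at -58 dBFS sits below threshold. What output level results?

Below threshold, a 1:1.5 expander applies gain = (1.5−1)×(T − x) of attenuation.
(1.5−1) × 12 = 6 dB, so output = -58 − 6 = -64 dBFS.

-64 dBFS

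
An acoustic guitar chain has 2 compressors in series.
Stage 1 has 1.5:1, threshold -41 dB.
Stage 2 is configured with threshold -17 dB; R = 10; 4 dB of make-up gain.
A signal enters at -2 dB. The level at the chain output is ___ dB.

Stage 1: overshoot 39 dB → 39/1.5 = 26 dB → -15 dB.
Stage 2: -15 dB is 2 dB over -17 dB; at 10:1 that becomes 0.2 dB over, giving -16.8 dB; +4 dB make-up → -12.8 dB.

-12.8 dB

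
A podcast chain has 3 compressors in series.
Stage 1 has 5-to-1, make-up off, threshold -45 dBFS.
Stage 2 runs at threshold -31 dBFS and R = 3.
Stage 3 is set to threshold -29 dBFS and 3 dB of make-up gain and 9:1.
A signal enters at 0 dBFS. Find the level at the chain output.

-33 dBFS

Stage 1: overshoot 45 dB → 45/5 = 9 dB → -36 dBFS.
Stage 2: -36 dBFS is at or below the -31 dBFS threshold — no compression; output -36 dBFS.
Stage 3: -36 dBFS is at or below the -29 dBFS threshold — no compression; make-up brings it to -33 dBFS.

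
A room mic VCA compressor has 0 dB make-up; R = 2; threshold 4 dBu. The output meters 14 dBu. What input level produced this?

24 dBu

That's 10 dB above the 4 dBu threshold.
Before 2:1 compression the overshoot was 10 × 2 = 20 dB, so input = 4 + 20 = 24 dBu.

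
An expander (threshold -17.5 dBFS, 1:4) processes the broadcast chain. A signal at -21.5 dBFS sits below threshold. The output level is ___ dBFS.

-33.5 dBFS

Below threshold, a 1:4 expander applies gain = (4−1)×(T − x) of attenuation.
(4−1) × 4 = 12 dB, so output = -21.5 − 12 = -33.5 dBFS.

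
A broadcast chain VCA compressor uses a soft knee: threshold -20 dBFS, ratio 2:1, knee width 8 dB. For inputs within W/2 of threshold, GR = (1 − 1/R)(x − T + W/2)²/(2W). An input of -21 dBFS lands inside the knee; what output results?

-21.28125 dBFS

x − T + W/2 = -21 − (-20) + 4 = 3.
GR = (1 − 1/2) × 3² / 16 = 0.5 × 9 / 16 = 0.28125 dB.
Output = -21 − 0.28125 = -21.28125 dBFS.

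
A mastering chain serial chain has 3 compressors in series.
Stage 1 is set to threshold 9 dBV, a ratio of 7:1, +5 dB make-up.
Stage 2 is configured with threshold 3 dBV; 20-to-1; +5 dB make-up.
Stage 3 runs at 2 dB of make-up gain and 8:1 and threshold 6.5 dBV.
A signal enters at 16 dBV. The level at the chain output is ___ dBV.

8.7625 dBV

Stage 1: overshoot 7 dB → 7/7 = 1 dB → 10 dBV; +5 dB make-up → 15 dBV.
Stage 2: 12 dB above 3 dBV, reduced 20:1 to 0.6 dB above → 3.6 dBV; +5 dB make-up → 8.6 dBV.
Stage 3: 8.6 dBV is 2.1 dB over 6.5 dBV; at 8:1 that becomes 0.2625 dB over, giving 6.7625 dBV; +2 dB make-up → 8.7625 dBV.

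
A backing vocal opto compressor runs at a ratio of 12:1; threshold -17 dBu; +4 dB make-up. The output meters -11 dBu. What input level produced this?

Remove make-up: -11 − 4 = -15 dBu.
That's 2 dB above the -17 dBu threshold.
Input overshoot = R × output overshoot = 24 dB → input = -17 + 24 = 7 dBu.

7 dBu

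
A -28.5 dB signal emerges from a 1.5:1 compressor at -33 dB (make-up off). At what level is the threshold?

-42 dB

Input is 13.5 dB above T (since output overshoot × R = input overshoot: (-33 − T)·1.5 = -28.5 − T gives T = -42 dB).
Check: -42 + (-28.5 − (-42))/1.5 = -42 + 9 = -33 dB. ✓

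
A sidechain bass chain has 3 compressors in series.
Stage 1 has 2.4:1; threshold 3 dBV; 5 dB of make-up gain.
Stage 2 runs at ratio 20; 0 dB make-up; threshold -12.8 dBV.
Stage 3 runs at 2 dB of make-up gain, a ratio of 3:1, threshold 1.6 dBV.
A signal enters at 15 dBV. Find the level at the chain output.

-9.51 dBV

Stage 1: overshoot 12 dB → 12/2.4 = 5 dB → 8 dBV; +5 dB make-up → 13 dBV.
Stage 2: 13 dBV is 25.8 dB over -12.8 dBV; at 20:1 that becomes 1.29 dB over, giving -11.51 dBV.
Stage 3: below threshold (-11.51 ≤ 1.6); passes unchanged; make-up brings it to -9.51 dBV.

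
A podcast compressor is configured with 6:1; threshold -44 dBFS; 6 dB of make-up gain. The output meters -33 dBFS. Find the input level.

Remove make-up: -33 − 6 = -39 dBFS.
That's 5 dB above the -44 dBFS threshold.
Before 6:1 compression the overshoot was 5 × 6 = 30 dB, so input = -44 + 30 = -14 dBFS.

-14 dBFS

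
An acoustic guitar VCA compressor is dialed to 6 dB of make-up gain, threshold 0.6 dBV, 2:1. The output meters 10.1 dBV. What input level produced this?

Stripping the +6 dB make-up gives 4.1 dBV at the gain stage.
Post-compression overshoot = 4.1 − 0.6 = 3.5 dB.
Undo the ratio: input overshoot = 3.5 × 2 = 7 dB, giving input = 7.6 dBV.

7.6 dBV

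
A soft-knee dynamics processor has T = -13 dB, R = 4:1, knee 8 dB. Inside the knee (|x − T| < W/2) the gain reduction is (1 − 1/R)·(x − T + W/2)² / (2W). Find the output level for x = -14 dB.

x − T + W/2 = -14 − (-13) + 4 = 3.
GR = (1 − 1/4) × 3² / 16 = 0.75 × 9 / 16 = 0.421875 dB.
Output = -14 − 0.421875 = -14.421875 dB.

-14.421875 dB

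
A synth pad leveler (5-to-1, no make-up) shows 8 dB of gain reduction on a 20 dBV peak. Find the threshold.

Input is 10 dB above T (since output overshoot × R = input overshoot: (12 − T)·5 = 20 − T gives T = 10 dBV).
Check: 10 + (20 − 10)/5 = 10 + 2 = 12 dBV. ✓

10 dBV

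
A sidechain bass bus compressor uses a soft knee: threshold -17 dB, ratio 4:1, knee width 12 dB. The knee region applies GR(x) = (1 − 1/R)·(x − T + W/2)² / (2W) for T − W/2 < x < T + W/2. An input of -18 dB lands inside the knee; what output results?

-18.78125 dB

x − T + W/2 = -18 − (-17) + 6 = 5.
GR = (1 − 1/4) × 5² / 24 = 0.75 × 25 / 24 = 0.78125 dB.
Output = -18 − 0.78125 = -18.78125 dB.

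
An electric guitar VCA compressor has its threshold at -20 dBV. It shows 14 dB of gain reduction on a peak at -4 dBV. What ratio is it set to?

8:1

Input overshoot = -4 − (-20) = 16 dB.
Output overshoot = 16 − 14 = 2 dB.
Ratio = input overshoot / output overshoot = 16 / 2 = 8.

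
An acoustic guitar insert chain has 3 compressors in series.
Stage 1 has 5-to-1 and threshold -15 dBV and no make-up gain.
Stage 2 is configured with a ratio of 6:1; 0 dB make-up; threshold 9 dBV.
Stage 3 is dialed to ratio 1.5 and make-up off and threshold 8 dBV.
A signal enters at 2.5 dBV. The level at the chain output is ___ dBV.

Stage 1: 2.5 dBV is 17.5 dB over -15 dBV; at 5:1 that becomes 3.5 dB over, giving -11.5 dBV.
Stage 2: -11.5 dBV is at or below the 9 dBV threshold — no compression; output -11.5 dBV.
Stage 3: below threshold (-11.5 ≤ 8); passes unchanged; output -11.5 dBV.

-11.5 dBV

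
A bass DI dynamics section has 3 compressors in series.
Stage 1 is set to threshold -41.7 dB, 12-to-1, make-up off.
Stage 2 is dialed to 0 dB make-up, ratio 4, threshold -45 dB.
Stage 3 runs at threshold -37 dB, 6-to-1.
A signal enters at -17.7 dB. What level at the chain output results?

Stage 1: overshoot 24 dB → 24/12 = 2 dB → -39.7 dB.
Stage 2: overshoot 5.3 dB → 5.3/4 = 1.325 dB → -43.675 dB.
Stage 3: -43.675 dB is at or below the -37 dB threshold — no compression; output -43.675 dB.

-43.675 dB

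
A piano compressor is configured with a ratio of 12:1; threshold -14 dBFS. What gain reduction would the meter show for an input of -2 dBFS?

11 dB

Overshoot = -2 − (-14) = 12 dB.
A 12:1 ratio leaves 1 dB of that excess.
GR = overshoot in − overshoot out = 12 − 1 = 11 dB.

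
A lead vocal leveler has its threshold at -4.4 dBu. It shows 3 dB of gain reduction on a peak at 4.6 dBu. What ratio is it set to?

1.5:1

Input overshoot = 4.6 − (-4.4) = 9 dB.
Output overshoot = 9 − 3 = 6 dB.
Ratio = input overshoot / output overshoot = 9 / 6 = 1.5.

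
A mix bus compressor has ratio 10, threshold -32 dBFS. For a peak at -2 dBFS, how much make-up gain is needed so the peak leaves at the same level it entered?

27 dB

Overshoot 30 dB → 30/10 = 3 dB after compression, so the compressed level is -32 + 3 = -29 dBFS.
Make-up = target − compressed = -2 − (-29) = 27 dB.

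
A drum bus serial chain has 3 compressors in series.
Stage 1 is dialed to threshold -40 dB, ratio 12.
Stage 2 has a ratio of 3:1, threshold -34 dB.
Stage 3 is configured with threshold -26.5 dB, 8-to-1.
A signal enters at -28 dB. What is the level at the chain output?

-39 dB

Stage 1: 12 dB above -40 dB, reduced 12:1 to 1 dB above → -39 dB.
Stage 2: below threshold (-39 ≤ -34); passes unchanged; output -39 dB.
Stage 3: -39 dB ≤ -26.5 dB, so stage 3 doesn't engage; output -39 dB.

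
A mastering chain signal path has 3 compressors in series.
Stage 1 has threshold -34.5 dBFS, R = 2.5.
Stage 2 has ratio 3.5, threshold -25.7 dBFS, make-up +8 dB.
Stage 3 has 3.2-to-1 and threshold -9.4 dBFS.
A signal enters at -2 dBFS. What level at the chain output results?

Stage 1: -2 dBFS is 32.5 dB over -34.5 dBFS; at 2.5:1 that becomes 13 dB over, giving -21.5 dBFS.
Stage 2: overshoot 4.2 dB → 4.2/3.5 = 1.2 dB → -24.5 dBFS; +8 dB make-up → -16.5 dBFS.
Stage 3: -16.5 dBFS ≤ -9.4 dBFS, so stage 3 doesn't engage; output -16.5 dBFS.

-16.5 dBFS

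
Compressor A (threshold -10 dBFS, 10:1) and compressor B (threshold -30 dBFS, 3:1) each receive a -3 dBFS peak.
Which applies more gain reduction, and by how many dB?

A: GR = 7 − 7/10 = 6.3 dB.
B: GR = 27 − 27/3 = 18 dB.
B reduces 11.7 dB more.

B, by 11.7 dB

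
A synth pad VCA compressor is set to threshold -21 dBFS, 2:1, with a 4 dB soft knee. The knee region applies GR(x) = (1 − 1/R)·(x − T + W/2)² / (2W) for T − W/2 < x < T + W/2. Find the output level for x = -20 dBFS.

-20.5625 dBFS

x − T + W/2 = -20 − (-21) + 2 = 3.
GR = (1 − 1/2) × 3² / 8 = 0.5 × 9 / 8 = 0.5625 dB.
Output = -20 − 0.5625 = -20.5625 dBFS.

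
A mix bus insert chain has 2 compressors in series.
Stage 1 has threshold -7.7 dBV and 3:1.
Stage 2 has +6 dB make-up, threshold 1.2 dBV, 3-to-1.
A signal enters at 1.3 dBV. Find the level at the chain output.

Stage 1: overshoot 9 dB → 9/3 = 3 dB → -4.7 dBV.
Stage 2: -4.7 dBV ≤ 1.2 dBV, so stage 2 doesn't engage; make-up brings it to 1.3 dBV.

1.3 dBV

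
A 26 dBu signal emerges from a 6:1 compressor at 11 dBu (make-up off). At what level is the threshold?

8 dBu

Input is 18 dB above T (since output overshoot × R = input overshoot: (11 − T)·6 = 26 − T gives T = 8 dBu).
Check: 8 + (26 − 8)/6 = 8 + 3 = 11 dBu. ✓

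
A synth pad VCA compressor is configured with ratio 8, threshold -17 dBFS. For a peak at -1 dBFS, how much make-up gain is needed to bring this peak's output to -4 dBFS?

Overshoot 16 dB → 16/8 = 2 dB after compression, so the compressed level is -17 + 2 = -15 dBFS.
Make-up = target − compressed = -4 − (-15) = 11 dB.

11 dB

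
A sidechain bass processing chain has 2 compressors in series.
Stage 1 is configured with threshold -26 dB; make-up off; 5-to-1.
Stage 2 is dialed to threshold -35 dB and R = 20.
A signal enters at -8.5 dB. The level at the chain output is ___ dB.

Stage 1: -8.5 dB is 17.5 dB over -26 dB; at 5:1 that becomes 3.5 dB over, giving -22.5 dB.
Stage 2: 12.5 dB above -35 dB, reduced 20:1 to 0.625 dB above → -34.375 dB.

-34.375 dB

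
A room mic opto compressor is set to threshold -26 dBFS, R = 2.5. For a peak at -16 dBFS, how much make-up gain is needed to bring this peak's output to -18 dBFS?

4 dB

Overshoot 10 dB → 10/2.5 = 4 dB after compression, so the compressed level is -26 + 4 = -22 dBFS.
Make-up = target − compressed = -18 − (-22) = 4 dB.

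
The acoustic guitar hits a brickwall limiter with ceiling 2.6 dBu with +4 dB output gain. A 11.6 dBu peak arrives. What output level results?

6.6 dBu

A brickwall limiter is an ∞:1 compressor: any input above the ceiling is clamped to 2.6 dBu.
Output gain then adds 4 dB: 2.6 + 4 = 6.6 dBu.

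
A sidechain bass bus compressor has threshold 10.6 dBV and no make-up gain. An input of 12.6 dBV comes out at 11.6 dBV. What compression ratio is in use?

Input overshoot = 12.6 − 10.6 = 2 dB; output overshoot = 11.6 − 10.6 = 1 dB.
Ratio = 2 / 1 = 2.

2:1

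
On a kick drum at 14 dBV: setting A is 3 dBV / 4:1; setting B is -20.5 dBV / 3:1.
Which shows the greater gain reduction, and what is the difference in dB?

B, by 14.75 dB

A: overshoot 11 dB → output overshoot 2.75 dB → GR 8.25 dB.
B: overshoot 34.5 dB → output overshoot 11.5 dB → GR 23 dB.
B applies 14.75 dB more gain reduction.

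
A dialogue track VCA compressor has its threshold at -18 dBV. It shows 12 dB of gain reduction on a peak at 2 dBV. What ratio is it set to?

2.5:1

Input overshoot = 2 − (-18) = 20 dB.
Output overshoot = 20 − 12 = 8 dB.
Ratio = input overshoot / output overshoot = 20 / 8 = 2.5.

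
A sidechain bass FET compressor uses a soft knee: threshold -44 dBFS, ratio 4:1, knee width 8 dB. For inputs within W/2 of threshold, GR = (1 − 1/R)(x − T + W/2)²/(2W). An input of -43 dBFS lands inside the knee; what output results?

-44.171875 dBFS

x − T + W/2 = -43 − (-44) + 4 = 5.
GR = (1 − 1/4) × 5² / 16 = 0.75 × 25 / 16 = 1.171875 dB.
Output = -43 − 1.171875 = -44.171875 dBFS.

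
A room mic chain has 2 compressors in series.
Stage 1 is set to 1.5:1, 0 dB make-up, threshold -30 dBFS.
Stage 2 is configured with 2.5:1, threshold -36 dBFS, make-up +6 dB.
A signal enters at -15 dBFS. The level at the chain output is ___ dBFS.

-23.6 dBFS

Stage 1: overshoot 15 dB → 15/1.5 = 10 dB → -20 dBFS.
Stage 2: 16 dB above -36 dBFS, reduced 2.5:1 to 6.4 dB above → -29.6 dBFS; +6 dB make-up → -23.6 dBFS.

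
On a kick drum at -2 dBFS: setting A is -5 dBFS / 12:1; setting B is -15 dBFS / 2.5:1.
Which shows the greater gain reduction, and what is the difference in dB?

B, by 5.05 dB

A: GR = 3 − 3/12 = 2.75 dB.
B: GR = 13 − 13/2.5 = 7.8 dB.
Difference: 5.05 dB in favour of B.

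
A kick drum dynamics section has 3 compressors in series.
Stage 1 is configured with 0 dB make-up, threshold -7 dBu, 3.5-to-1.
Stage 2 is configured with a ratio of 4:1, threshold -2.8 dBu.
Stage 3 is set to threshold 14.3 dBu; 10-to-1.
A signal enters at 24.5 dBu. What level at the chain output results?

-1.6 dBu

Stage 1: 31.5 dB above -7 dBu, reduced 3.5:1 to 9 dB above → 2 dBu.
Stage 2: overshoot 4.8 dB → 4.8/4 = 1.2 dB → -1.6 dBu.
Stage 3: -1.6 dBu is at or below the 14.3 dBu threshold — no compression; output -1.6 dBu.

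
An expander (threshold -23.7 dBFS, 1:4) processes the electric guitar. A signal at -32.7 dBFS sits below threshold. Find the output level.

-59.7 dBFS

Below threshold, a 1:4 expander applies gain = (4−1)×(T − x) of attenuation.
(4−1) × 9 = 27 dB, so output = -32.7 − 27 = -59.7 dBFS.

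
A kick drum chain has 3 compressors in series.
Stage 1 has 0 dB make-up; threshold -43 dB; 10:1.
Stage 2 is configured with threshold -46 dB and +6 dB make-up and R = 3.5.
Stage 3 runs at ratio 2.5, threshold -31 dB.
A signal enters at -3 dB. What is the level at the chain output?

Stage 1: 40 dB above -43 dB, reduced 10:1 to 4 dB above → -39 dB.
Stage 2: overshoot 7 dB → 7/3.5 = 2 dB → -44 dB; +6 dB make-up → -38 dB.
Stage 3: -38 dB is at or below the -31 dB threshold — no compression; output -38 dB.

-38 dB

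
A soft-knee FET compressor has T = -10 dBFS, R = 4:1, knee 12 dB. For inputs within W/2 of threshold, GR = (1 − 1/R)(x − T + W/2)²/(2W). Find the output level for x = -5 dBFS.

x − T + W/2 = -5 − (-10) + 6 = 11.
GR = (1 − 1/4) × 11² / 24 = 0.75 × 121 / 24 = 3.78125 dB.
Output = -5 − 3.78125 = -8.78125 dBFS.

-8.78125 dBFS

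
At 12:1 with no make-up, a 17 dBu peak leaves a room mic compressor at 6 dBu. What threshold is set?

Let T be the threshold. Output overshoot = (input overshoot)/R, so 6 − T = (17 − T)/12.
12·(6 − T) = 17 − T → 11·T = 72 − 17 = 55.
T = 55/11 = 5 dBu.

5 dBu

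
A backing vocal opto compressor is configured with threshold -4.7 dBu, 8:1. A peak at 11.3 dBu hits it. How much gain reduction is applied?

14 dB

11.3 dBu exceeds the threshold by 16 dB.
At 8:1, output sits 16/8 = 2 dB above threshold.
So the signal is attenuated by 16 − 2 = 14 dB.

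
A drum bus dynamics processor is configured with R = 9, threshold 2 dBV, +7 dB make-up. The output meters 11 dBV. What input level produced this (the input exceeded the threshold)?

20 dBV

Remove make-up: 11 − 7 = 4 dBV.
That's 2 dB above the 2 dBV threshold.
Undo the ratio: input overshoot = 2 × 9 = 18 dB, giving input = 20 dBV.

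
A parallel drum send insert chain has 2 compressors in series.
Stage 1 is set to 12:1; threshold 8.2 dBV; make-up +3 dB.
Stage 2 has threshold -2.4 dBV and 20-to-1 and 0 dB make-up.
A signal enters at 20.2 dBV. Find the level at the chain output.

Stage 1: 12 dB above 8.2 dBV, reduced 12:1 to 1 dB above → 9.2 dBV; +3 dB make-up → 12.2 dBV.
Stage 2: overshoot 14.6 dB → 14.6/20 = 0.73 dB → -1.67 dBV.

-1.67 dBV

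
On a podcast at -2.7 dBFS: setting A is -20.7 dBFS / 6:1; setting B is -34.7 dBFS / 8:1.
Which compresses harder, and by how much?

B, by 13 dB

A: GR = 18 − 18/6 = 15 dB.
B: GR = 32 − 32/8 = 28 dB.
B reduces 13 dB more.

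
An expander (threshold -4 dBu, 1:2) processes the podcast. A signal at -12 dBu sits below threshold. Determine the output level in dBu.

Below threshold, a 1:2 expander applies gain = (2−1)×(T − x) of attenuation.
(2−1) × 8 = 8 dB, so output = -12 − 8 = -20 dBu.

-20 dBu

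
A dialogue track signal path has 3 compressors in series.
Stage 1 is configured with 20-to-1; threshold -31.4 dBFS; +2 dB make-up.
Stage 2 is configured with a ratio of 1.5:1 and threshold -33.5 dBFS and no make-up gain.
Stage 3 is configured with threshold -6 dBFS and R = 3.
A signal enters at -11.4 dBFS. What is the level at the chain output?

-30.1 dBFS

Stage 1: 20 dB above -31.4 dBFS, reduced 20:1 to 1 dB above → -30.4 dBFS; +2 dB make-up → -28.4 dBFS.
Stage 2: overshoot 5.1 dB → 5.1/1.5 = 3.4 dB → -30.1 dBFS.
Stage 3: below threshold (-30.1 ≤ -6); passes unchanged; output -30.1 dBFS.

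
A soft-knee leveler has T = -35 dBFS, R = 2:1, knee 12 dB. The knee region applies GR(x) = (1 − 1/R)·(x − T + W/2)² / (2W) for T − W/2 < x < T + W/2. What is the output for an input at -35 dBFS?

x − T + W/2 = -35 − (-35) + 6 = 6.
GR = (1 − 1/2) × 6² / 24 = 0.5 × 36 / 24 = 0.75 dB.
Output = -35 − 0.75 = -35.75 dBFS.

-35.75 dBFS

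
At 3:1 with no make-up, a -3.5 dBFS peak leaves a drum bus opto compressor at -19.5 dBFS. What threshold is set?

-27.5 dBFS

Let T be the threshold. Output overshoot = (input overshoot)/R, so -19.5 − T = (-3.5 − T)/3.
3·(-19.5 − T) = -3.5 − T → 2·T = -58.5 − (-3.5) = -55.
T = -55/2 = -27.5 dBFS.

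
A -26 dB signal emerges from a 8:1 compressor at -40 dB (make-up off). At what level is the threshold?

Input is 16 dB above T (since output overshoot × R = input overshoot: (-40 − T)·8 = -26 − T gives T = -42 dB).
Check: -42 + (-26 − (-42))/8 = -42 + 2 = -40 dB. ✓

-42 dB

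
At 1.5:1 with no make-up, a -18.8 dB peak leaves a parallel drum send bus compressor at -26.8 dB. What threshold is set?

-42.8 dB

Let T be the threshold. Output overshoot = (input overshoot)/R, so -26.8 − T = (-18.8 − T)/1.5.
1.5·(-26.8 − T) = -18.8 − T → 0.5·T = -40.2 − (-18.8) = -21.4.
T = -21.4/0.5 = -42.8 dB.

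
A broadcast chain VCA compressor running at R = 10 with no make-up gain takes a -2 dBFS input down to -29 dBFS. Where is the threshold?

-32 dBFS

Gain reduction = -2 − (-29) = 27 dB; output overshoot = GR / (R − 1) = 27 / 9 = 3 dB.
Threshold = output − output overshoot = -29 − 3 = -32 dBFS.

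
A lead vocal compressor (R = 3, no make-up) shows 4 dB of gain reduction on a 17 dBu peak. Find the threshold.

Gain reduction = 17 − 13 = 4 dB; output overshoot = GR / (R − 1) = 4 / 2 = 2 dB.
Threshold = output − output overshoot = 13 − 2 = 11 dBu.

11 dBu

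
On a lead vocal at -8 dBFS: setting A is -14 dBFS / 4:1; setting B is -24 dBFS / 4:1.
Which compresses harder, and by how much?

B, by 7.5 dB

A: 6 dB over, compressed to 1.5 dB over, so 4.5 dB of GR.
B: 16 dB over, compressed to 4 dB over, so 12 dB of GR.
B reduces 7.5 dB more.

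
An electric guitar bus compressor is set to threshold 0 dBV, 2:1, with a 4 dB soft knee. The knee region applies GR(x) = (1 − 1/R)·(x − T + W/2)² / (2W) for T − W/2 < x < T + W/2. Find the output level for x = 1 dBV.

0.4375 dBV

x − T + W/2 = 1 − 0 + 2 = 3.
GR = (1 − 1/2) × 3² / 8 = 0.5 × 9 / 8 = 0.5625 dB.
Output = 1 − 0.5625 = 0.4375 dBV.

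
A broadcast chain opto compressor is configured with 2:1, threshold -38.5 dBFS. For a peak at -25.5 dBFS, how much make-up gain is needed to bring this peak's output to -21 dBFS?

Overshoot 13 dB → 13/2 = 6.5 dB after compression, so the compressed level is -38.5 + 6.5 = -32 dBFS.
Make-up = target − compressed = -21 − (-32) = 11 dB.

11 dB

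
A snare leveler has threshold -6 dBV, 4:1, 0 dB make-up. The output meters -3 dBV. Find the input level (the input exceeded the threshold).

That's 3 dB above the -6 dBV threshold.
Undo the ratio: input overshoot = 3 × 4 = 12 dB, giving input = 6 dBV.

6 dBV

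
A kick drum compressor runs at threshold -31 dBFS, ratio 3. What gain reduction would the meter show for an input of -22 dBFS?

The signal is 9 dB above threshold.
A 3:1 ratio leaves 3 dB of that excess.
GR = overshoot in − overshoot out = 9 − 3 = 6 dB.

6 dB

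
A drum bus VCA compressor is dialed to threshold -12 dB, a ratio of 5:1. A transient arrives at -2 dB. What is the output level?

-2 dB sits 10 dB over threshold.
The 10 dB excess becomes 2 dB after 5:1 reduction.
So the level is -12 + 2 = -10 dB.

-10 dB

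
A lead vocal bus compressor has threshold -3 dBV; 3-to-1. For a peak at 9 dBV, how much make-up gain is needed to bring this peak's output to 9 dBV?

8 dB

Overshoot 12 dB → 12/3 = 4 dB after compression, so the compressed level is -3 + 4 = 1 dBV.
Make-up = target − compressed = 9 − 1 = 8 dB.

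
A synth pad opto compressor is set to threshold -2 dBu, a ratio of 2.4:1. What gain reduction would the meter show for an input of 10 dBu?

Overshoot = 10 − (-2) = 12 dB.
At 2.4:1, output sits 12/2.4 = 5 dB above threshold.
So the signal is attenuated by 12 − 5 = 7 dB.

7 dB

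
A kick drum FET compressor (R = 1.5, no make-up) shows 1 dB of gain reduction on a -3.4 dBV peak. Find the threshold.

-6.4 dBV

Input is 3 dB above T (since output overshoot × R = input overshoot: (-4.4 − T)·1.5 = -3.4 − T gives T = -6.4 dBV).
Check: -6.4 + (-3.4 − (-6.4))/1.5 = -6.4 + 2 = -4.4 dBV. ✓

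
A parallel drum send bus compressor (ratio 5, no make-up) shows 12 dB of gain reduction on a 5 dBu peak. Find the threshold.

-10 dBu

Input is 15 dB above T (since output overshoot × R = input overshoot: (-7 − T)·5 = 5 − T gives T = -10 dBu).
Check: -10 + (5 − (-10))/5 = -10 + 3 = -7 dBu. ✓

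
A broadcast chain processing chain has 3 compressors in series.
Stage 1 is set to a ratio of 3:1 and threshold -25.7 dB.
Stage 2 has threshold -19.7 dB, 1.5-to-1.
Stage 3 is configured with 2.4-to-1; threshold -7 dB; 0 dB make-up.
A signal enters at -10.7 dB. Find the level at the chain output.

Stage 1: -10.7 dB is 15 dB over -25.7 dB; at 3:1 that becomes 5 dB over, giving -20.7 dB.
Stage 2: -20.7 dB ≤ -19.7 dB, so stage 2 doesn't engage; output -20.7 dB.
Stage 3: below threshold (-20.7 ≤ -7); passes unchanged; output -20.7 dB.

-20.7 dB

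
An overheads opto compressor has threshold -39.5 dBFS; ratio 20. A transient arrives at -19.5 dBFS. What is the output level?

-38.5 dBFS

Overshoot: -19.5 − (-39.5) = 20 dB.
20:1 compression reduces that to 20/20 = 1 dB over.
That puts the output at -38.5 dBFS.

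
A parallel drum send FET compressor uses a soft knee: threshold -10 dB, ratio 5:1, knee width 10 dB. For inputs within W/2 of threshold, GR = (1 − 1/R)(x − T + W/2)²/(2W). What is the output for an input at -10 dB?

-11 dB

x − T + W/2 = -10 − (-10) + 5 = 5.
GR = (1 − 1/5) × 5² / 20 = 0.8 × 25 / 20 = 1 dB.
Output = -10 − 1 = -11 dB.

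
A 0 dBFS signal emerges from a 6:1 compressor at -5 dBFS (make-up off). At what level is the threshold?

Gain reduction = 0 − (-5) = 5 dB; output overshoot = GR / (R − 1) = 5 / 5 = 1 dB.
Threshold = output − output overshoot = -5 − 1 = -6 dBFS.

-6 dBFS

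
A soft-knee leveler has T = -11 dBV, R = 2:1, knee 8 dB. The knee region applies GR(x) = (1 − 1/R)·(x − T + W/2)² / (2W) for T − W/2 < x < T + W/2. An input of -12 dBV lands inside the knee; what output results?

-12.28125 dBV

x − T + W/2 = -12 − (-11) + 4 = 3.
GR = (1 − 1/2) × 3² / 16 = 0.5 × 9 / 16 = 0.28125 dB.
Output = -12 − 0.28125 = -12.28125 dBV.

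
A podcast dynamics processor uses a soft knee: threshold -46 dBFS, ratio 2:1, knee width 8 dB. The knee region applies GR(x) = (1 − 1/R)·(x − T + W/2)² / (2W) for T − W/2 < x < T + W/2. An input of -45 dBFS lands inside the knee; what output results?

-45.78125 dBFS

x − T + W/2 = -45 − (-46) + 4 = 5.
GR = (1 − 1/2) × 5² / 16 = 0.5 × 25 / 16 = 0.78125 dB.
Output = -45 − 0.78125 = -45.78125 dBFS.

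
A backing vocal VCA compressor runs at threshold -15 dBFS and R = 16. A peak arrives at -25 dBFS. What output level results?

-25 dBFS

-25 dBFS is 10 dB below the -15 dBFS threshold, so no gain reduction is applied.
Output = input = -25 dBFS.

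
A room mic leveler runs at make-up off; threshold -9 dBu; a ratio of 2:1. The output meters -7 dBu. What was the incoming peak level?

Post-compression overshoot = -7 − (-9) = 2 dB.
Undo the ratio: input overshoot = 2 × 2 = 4 dB, giving input = -5 dBu.

-5 dBu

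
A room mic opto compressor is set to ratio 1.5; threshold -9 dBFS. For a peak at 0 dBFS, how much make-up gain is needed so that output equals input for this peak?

Overshoot 9 dB → 9/1.5 = 6 dB after compression, so the compressed level is -9 + 6 = -3 dBFS.
Make-up = target − compressed = 0 − (-3) = 3 dB.

3 dB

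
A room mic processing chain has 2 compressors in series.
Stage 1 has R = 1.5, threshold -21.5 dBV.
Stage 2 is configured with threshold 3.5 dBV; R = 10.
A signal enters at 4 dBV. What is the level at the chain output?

Stage 1: overshoot 25.5 dB → 25.5/1.5 = 17 dB → -4.5 dBV.
Stage 2: -4.5 dBV ≤ 3.5 dBV, so stage 2 doesn't engage; output -4.5 dBV.

-4.5 dBV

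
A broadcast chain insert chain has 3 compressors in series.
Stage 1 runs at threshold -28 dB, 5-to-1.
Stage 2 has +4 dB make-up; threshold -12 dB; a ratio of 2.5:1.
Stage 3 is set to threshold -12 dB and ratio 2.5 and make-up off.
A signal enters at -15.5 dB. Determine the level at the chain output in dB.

Stage 1: 12.5 dB above -28 dB, reduced 5:1 to 2.5 dB above → -25.5 dB.
Stage 2: below threshold (-25.5 ≤ -12); passes unchanged; make-up brings it to -21.5 dB.
Stage 3: below threshold (-21.5 ≤ -12); passes unchanged; output -21.5 dB.

-21.5 dB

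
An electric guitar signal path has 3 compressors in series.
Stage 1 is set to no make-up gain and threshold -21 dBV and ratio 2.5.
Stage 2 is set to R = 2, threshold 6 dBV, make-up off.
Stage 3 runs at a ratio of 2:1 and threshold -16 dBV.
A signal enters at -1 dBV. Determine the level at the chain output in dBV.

-14.5 dBV

Stage 1: overshoot 20 dB → 20/2.5 = 8 dB → -13 dBV.
Stage 2: -13 dBV is at or below the 6 dBV threshold — no compression; output -13 dBV.
Stage 3: 3 dB above -16 dBV, reduced 2:1 to 1.5 dB above → -14.5 dBV.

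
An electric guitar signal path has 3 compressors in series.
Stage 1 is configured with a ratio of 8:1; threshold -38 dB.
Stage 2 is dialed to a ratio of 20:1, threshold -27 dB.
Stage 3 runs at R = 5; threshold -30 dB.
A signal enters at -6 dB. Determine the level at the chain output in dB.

-34 dB

Stage 1: -6 dB is 32 dB over -38 dB; at 8:1 that becomes 4 dB over, giving -34 dB.
Stage 2: -34 dB is at or below the -27 dB threshold — no compression; output -34 dB.
Stage 3: -34 dB is at or below the -30 dB threshold — no compression; output -34 dB.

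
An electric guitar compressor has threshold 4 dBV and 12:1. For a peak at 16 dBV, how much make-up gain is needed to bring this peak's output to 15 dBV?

10 dB

Overshoot 12 dB → 12/12 = 1 dB after compression, so the compressed level is 4 + 1 = 5 dBV.
Make-up = target − compressed = 15 − 5 = 10 dB.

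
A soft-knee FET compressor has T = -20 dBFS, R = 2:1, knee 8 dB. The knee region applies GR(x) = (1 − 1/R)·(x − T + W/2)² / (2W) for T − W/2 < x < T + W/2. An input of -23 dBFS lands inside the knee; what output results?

-23.03125 dBFS

x − T + W/2 = -23 − (-20) + 4 = 1.
GR = (1 − 1/2) × 1² / 16 = 0.5 × 1 / 16 = 0.03125 dB.
Output = -23 − 0.03125 = -23.03125 dBFS.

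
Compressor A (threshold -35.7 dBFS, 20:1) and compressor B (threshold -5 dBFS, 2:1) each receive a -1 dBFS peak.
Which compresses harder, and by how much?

A, by 30.965 dB

A: 34.7 dB over, compressed to 1.735 dB over, so 32.965 dB of GR.
B: 4 dB over, compressed to 2 dB over, so 2 dB of GR.
Difference: 30.965 dB in favour of A.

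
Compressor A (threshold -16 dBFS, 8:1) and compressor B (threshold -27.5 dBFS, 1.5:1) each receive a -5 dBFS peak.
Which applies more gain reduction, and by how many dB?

A: 11 dB over, compressed to 1.375 dB over, so 9.625 dB of GR.
B: 22.5 dB over, compressed to 15 dB over, so 7.5 dB of GR.
A reduces 2.125 dB more.

A, by 2.125 dB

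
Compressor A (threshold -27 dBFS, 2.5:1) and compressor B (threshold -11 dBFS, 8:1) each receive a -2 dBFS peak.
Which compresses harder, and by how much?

A: overshoot 25 dB → output overshoot 10 dB → GR 15 dB.
B: overshoot 9 dB → output overshoot 1.125 dB → GR 7.875 dB.
A reduces 7.125 dB more.

A, by 7.125 dB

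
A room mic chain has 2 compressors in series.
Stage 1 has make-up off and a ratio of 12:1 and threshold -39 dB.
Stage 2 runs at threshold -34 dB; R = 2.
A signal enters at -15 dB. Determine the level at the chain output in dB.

-37 dB

Stage 1: -15 dB is 24 dB over -39 dB; at 12:1 that becomes 2 dB over, giving -37 dB.
Stage 2: below threshold (-37 ≤ -34); passes unchanged; output -37 dB.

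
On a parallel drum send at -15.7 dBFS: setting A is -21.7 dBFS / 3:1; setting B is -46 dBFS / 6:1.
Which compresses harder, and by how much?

A: 6 dB over, compressed to 2 dB over, so 4 dB of GR.
B: 30.3 dB over, compressed to 5.05 dB over, so 25.25 dB of GR.
Difference: 21.25 dB in favour of B.

B, by 21.25 dB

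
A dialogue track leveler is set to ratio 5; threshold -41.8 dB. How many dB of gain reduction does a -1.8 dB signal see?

32 dB

-1.8 dB exceeds the threshold by 40 dB.
At 5:1, output sits 40/5 = 8 dB above threshold.
Gain reduction = 40 − 8 = 32 dB.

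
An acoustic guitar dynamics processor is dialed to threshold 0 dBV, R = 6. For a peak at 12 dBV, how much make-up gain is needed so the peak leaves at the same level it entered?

The peak compresses to 0 + 12/6 = 2 dBV.
To reach 12 dBV requires 12 − 2 = 10 dB of make-up.

10 dB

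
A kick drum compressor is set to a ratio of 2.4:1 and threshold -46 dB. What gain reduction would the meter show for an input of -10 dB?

The signal is 36 dB above threshold.
After 2.4:1 compression the overshoot becomes 36/2.4 = 15 dB.
So the signal is attenuated by 36 − 15 = 21 dB.

21 dB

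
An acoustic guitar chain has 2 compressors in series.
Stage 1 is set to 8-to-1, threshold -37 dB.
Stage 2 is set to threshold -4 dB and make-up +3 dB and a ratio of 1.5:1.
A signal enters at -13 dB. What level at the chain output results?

-31 dB

Stage 1: overshoot 24 dB → 24/8 = 3 dB → -34 dB.
Stage 2: -34 dB is at or below the -4 dB threshold — no compression; make-up brings it to -31 dB.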